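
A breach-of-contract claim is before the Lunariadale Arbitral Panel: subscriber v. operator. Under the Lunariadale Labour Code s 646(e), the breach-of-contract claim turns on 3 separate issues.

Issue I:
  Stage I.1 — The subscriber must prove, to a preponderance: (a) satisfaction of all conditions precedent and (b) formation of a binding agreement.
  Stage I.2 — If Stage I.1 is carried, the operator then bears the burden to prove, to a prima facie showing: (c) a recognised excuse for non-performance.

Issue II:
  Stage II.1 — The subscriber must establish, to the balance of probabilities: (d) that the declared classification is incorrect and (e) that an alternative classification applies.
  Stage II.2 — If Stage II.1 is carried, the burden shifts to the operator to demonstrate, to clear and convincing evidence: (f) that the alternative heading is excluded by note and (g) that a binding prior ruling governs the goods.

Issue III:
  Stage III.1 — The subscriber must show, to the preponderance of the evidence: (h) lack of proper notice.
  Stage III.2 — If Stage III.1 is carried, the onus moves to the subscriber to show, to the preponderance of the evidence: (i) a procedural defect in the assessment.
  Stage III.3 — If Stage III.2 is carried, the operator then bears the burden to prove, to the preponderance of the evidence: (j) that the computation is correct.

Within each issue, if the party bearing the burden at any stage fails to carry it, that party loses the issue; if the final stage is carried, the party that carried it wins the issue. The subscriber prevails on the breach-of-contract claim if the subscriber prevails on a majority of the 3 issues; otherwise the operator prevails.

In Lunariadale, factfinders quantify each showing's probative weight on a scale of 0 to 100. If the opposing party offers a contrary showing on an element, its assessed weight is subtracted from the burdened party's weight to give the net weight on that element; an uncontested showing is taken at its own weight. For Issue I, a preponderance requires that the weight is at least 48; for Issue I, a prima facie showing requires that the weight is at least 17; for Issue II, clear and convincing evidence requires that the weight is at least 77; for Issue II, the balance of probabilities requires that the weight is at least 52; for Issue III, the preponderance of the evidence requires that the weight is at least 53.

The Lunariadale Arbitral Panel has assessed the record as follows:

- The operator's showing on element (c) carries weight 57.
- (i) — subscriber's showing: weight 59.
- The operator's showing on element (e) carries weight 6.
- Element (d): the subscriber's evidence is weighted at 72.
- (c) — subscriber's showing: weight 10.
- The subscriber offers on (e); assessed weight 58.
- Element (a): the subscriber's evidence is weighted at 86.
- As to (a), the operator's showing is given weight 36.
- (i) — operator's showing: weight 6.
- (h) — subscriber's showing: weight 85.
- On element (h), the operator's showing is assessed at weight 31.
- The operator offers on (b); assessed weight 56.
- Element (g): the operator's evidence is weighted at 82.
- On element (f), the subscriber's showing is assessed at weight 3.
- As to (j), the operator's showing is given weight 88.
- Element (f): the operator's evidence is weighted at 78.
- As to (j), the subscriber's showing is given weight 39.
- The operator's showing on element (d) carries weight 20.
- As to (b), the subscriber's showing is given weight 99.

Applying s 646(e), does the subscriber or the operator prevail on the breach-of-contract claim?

— Issue I —
Stage I.1 (subscriber, a preponderance, weight is at least 48): (a) net 86−36=50 ≥ 48 — meets; (b) net 99−56=43 < 48 — fails.
  Stage I.1 not carried; the subscriber fails its burden.
The analysis ends at Stage I.1; the operator prevails on this issue.
— Issue II —
At Stage II.1 the subscriber must meet the balance of probabilities (weight is at least 52): on (d) the weight is 72 less the opposing 20 gives net 52, ≥ 52, so (d) meets the standard; on (e) the weight is 58 less the opposing 6 gives net 52, ≥ 52, so (e) meets the standard.
  The subscriber carries Stage II.1; the operator now bears the burden.
At Stage II.2 the operator must meet clear and convincing evidence (weight is at least 77): on (f) the weight is 78 less the opposing 3 gives net 75, which does not reach 77, so (f) does not meet the standard; on (g) the weight is 82, which does reach 77, so (g) meets the standard.
  The operator does not carry Stage II.2.
So the subscriber prevails on this issue.
— Issue III —
Stage III.1 — burden on subscriber; standard: the preponderance of the evidence (weight is at least 53).
    (h): 85 − 31 = 54 ≥ 53 [met]
  Stage III.1 carried; the burden remains with the subscriber.
Stage III.2 — burden on subscriber; standard: the preponderance of the evidence (weight is at least 53).
    (i): 59 − 6 = 53 ≥ 53 [met]
  All elements met. The burden passes to the operator.
Stage III.3 — burden on operator; standard: the preponderance of the evidence (weight is at least 53).
    (j): 88 − 39 = 49 < 53 [not met]
  Not every element is met, so the operator fails to carry Stage III.3.
So the subscriber prevails on this issue.
Per-issue: Issue I → operator; Issue II → subscriber; Issue III → subscriber. The subscriber must prevail on a majority of issues; overall, the subscriber prevails.

subscriber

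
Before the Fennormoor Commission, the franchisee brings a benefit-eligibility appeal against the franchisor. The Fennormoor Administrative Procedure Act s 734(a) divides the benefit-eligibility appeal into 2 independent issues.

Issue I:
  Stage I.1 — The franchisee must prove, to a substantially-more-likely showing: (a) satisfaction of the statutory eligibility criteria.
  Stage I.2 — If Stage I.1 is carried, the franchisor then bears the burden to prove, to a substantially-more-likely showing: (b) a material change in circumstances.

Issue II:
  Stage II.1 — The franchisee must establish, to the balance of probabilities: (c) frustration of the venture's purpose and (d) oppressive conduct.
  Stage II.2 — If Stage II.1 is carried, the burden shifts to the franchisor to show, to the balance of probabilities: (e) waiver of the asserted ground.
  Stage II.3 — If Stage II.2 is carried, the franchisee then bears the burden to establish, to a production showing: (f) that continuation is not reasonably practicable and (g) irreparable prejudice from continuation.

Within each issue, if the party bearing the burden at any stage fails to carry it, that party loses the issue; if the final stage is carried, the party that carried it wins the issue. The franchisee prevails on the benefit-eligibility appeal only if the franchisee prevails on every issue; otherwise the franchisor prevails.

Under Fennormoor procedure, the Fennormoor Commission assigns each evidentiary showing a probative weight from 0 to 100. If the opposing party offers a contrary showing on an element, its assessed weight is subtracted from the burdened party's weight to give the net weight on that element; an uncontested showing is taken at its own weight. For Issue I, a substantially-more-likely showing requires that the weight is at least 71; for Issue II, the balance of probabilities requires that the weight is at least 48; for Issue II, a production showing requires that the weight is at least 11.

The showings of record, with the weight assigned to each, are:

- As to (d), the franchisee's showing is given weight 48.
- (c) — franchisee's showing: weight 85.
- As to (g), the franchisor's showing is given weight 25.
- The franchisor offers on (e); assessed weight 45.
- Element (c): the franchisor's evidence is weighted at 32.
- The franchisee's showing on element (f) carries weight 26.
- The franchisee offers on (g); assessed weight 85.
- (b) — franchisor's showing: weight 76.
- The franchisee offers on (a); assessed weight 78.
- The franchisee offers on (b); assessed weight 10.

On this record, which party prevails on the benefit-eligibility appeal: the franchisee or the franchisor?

franchisee

— Issue I —
Stage I.1 (franchisee, a substantially-more-likely showing, weight is at least 71): (a) 78 ≥ 71 — meets.
  The franchisee carries Stage I.1; the franchisor now bears the burden.
Stage I.2 (franchisor, a substantially-more-likely showing, weight is at least 71): (b) net 76−10=66 < 71 — fails.
  Not every element is met, so the franchisor fails to carry Stage I.2.
The franchisee prevails on this issue.
— Issue II —
At Stage II.1 the franchisee must meet the balance of probabilities (weight is at least 48): on (c) the weight is 85 less the opposing 32 gives net 53, ≥ 48, so (c) meets the standard; on (d) the weight is 48, which does reach 48, so (d) meets the standard.
  All elements met. The burden passes to the franchisor.
At Stage II.2 the franchisor must meet the balance of probabilities (weight is at least 48): on (e) the weight is 45, which does not reach 48, so (e) does not meet the standard.
  Not every element is met, so the franchisor fails to carry Stage II.2.
The franchisee prevails on this issue.
Per-issue: Issue I → franchisee; Issue II → franchisee. The franchisee must prevail on every issue; overall, the franchisee prevails.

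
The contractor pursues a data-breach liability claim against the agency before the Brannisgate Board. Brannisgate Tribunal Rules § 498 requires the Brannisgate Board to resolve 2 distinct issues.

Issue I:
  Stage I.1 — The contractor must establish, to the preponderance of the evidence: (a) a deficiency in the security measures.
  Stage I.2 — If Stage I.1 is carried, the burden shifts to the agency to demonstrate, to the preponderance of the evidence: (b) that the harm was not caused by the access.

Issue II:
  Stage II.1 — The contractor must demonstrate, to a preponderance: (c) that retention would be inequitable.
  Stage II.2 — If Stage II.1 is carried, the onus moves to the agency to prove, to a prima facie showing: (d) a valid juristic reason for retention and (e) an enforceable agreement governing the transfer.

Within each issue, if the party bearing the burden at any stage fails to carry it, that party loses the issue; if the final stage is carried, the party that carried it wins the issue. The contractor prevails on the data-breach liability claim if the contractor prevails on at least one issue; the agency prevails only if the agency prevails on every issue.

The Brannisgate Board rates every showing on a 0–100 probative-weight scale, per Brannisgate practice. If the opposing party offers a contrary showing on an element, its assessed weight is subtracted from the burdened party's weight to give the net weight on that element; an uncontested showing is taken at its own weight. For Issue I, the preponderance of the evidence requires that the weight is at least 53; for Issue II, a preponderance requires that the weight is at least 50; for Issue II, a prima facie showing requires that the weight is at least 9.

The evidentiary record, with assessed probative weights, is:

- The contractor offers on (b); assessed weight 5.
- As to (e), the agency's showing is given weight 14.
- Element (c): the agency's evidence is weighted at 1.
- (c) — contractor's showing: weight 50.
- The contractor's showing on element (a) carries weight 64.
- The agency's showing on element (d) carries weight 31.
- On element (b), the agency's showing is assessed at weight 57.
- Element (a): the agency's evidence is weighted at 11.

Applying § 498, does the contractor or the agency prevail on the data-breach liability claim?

— Issue I —
Stage I.1 — burden on contractor; standard: the preponderance of the evidence (weight is at least 53).
    (a): 64 − 11 = 53 ≥ 53 [met]
  Stage I.1 carried; the burden shifts to the agency.
Stage I.2 — burden on agency; standard: the preponderance of the evidence (weight is at least 53).
    (b): 57 − 5 = 52 < 53 [not met]
  Stage I.2 not carried; the agency fails its burden.
So the contractor prevails on this issue.
— Issue II —
Stage II.1 (contractor, a preponderance, weight is at least 50): (c) net 50−1=49 < 50 — fails.
  The contractor does not carry Stage II.1.
So the agency prevails on this issue.
Per-issue: Issue I → contractor; Issue II → agency. The contractor must prevail on at least one issue; overall, the contractor prevails.

contractor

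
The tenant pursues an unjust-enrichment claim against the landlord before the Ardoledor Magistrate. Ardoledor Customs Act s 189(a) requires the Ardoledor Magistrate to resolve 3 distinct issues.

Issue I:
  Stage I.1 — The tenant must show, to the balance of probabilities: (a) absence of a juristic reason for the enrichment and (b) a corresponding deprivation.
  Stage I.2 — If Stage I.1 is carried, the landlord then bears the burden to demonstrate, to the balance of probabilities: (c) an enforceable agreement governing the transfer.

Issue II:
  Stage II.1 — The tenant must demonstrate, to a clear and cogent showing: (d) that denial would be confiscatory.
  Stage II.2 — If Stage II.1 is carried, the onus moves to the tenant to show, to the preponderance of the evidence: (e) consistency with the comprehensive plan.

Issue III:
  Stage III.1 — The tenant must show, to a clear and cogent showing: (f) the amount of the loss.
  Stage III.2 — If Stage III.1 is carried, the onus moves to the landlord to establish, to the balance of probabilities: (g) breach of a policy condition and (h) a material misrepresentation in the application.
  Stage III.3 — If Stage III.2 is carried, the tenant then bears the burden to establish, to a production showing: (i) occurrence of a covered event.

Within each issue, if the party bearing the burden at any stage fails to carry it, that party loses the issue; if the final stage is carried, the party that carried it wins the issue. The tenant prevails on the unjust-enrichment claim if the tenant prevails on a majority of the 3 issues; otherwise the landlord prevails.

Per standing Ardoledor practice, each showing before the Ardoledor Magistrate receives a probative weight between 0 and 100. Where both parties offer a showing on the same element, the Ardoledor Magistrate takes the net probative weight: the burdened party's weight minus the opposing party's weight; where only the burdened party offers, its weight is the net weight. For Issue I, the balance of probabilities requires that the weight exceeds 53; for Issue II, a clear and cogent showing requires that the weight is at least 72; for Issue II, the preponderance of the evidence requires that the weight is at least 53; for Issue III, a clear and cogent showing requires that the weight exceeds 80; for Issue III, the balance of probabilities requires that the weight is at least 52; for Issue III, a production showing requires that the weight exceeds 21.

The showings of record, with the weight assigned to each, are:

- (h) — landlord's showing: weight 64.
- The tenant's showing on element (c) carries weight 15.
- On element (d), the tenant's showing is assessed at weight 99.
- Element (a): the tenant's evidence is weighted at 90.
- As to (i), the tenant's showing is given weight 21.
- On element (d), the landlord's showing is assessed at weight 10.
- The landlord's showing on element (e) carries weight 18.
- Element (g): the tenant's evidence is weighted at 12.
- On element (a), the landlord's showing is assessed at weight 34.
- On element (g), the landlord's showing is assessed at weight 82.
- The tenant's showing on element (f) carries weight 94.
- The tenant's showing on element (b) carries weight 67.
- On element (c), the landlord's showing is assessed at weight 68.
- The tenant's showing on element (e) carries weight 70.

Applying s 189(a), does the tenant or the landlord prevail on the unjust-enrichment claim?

— Issue I —
At Stage I.1 the tenant must meet the balance of probabilities (weight exceeds 53): on (a) the weight is 90 less the opposing 34 gives net 56, > 53, so (a) meets the standard; on (b) the weight is 67, which does exceed 53, so (b) meets the standard.
  Stage I.1 is satisfied; the onus moves to the landlord.
At Stage I.2 the landlord must meet the balance of probabilities (weight exceeds 53): on (c) the weight is 68 less the opposing 15 gives net 53, which does not exceed 53, so (c) does not meet the standard.
  Stage I.2 not carried; the landlord fails its burden.
So the tenant prevails on this issue.
— Issue II —
At Stage II.1 the tenant must meet a clear and cogent showing (weight is at least 72): on (d) the weight is 99 less the opposing 10 gives net 89, which does reach 72, so (d) meets the standard.
  Stage II.1 is satisfied; the tenant continues to bear the burden.
At Stage II.2 the tenant must meet the preponderance of the evidence (weight is at least 53): on (e) the weight is 70 less the opposing 18 gives net 52, < 53, so (e) does not meet the standard.
  Not every element is met, so the tenant fails to carry Stage II.2.
The landlord prevails on this issue.
— Issue III —
Stage III.1 — burden on tenant; standard: a clear and cogent showing (weight exceeds 80).
    (f): 94 > 80 [met]
  Stage III.1 is satisfied; the onus moves to the landlord.
Stage III.2 — burden on landlord; standard: the balance of probabilities (weight is at least 52).
    (g): 82 − 12 = 70 ≥ 52 [met]
    (h): 64 ≥ 52 [met]
  Stage III.2 carried; the burden shifts to the tenant.
Stage III.3 — burden on tenant; standard: a production showing (weight exceeds 21).
    (i): 21 ≤ 21 [not met]
  Stage III.3 not carried; the tenant fails its burden.
The analysis ends at Stage III.3; the landlord prevails on this issue.
Per-issue: Issue I → tenant; Issue II → landlord; Issue III → landlord. The tenant must prevail on a majority of issues; overall, the landlord prevails.

landlord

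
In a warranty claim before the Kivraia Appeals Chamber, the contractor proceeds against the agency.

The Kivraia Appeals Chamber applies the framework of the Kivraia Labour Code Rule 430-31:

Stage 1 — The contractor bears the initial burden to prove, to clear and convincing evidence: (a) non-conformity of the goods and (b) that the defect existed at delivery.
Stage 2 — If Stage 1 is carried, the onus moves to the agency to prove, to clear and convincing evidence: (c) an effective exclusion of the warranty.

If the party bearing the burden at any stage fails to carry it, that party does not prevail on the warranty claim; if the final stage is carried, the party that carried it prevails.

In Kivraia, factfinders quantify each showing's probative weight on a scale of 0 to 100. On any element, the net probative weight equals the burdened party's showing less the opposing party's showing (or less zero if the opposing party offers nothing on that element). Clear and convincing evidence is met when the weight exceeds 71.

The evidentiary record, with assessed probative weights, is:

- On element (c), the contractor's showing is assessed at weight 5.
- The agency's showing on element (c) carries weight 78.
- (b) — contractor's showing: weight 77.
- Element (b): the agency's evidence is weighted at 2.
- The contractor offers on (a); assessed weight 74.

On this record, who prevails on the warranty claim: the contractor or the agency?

Stage 1 (contractor, clear and convincing evidence, weight exceeds 71): (a) 74 > 71 — meets; (b) net 77−2=75 > 71 — meets.
  Stage 1 carried; the burden shifts to the agency.
Stage 2 (agency, clear and convincing evidence, weight exceeds 71): (c) net 78−5=73 > 71 — meets.
  The agency carries the last stage.
All stages carried — the agency prevails.

agency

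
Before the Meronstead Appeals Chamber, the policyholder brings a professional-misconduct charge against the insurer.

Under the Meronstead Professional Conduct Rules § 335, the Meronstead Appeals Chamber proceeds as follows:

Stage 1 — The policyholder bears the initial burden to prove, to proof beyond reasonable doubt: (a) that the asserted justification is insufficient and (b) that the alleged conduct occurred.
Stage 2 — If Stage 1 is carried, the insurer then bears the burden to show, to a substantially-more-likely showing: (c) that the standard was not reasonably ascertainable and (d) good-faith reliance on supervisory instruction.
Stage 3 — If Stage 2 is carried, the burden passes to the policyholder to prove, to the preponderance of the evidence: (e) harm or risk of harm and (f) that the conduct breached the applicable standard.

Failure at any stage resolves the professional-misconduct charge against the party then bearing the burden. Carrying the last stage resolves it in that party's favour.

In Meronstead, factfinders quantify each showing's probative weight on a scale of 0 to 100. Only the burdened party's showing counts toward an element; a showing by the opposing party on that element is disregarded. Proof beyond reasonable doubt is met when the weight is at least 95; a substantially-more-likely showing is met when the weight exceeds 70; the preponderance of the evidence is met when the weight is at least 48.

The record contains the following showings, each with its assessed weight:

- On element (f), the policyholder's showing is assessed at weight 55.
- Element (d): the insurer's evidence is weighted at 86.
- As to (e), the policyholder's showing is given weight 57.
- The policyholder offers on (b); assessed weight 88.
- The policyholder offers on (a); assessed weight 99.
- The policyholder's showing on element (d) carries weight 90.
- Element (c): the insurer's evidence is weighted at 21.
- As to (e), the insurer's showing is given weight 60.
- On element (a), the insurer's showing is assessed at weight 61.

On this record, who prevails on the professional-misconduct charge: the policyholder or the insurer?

insurer

Stage 1 (policyholder, proof beyond reasonable doubt, weight is at least 95): (a) 99 (insurer's 61 disregarded) ≥ 95 — meets; (b) 88 < 95 — fails.
  The policyholder does not carry Stage 1.
The insurer prevails.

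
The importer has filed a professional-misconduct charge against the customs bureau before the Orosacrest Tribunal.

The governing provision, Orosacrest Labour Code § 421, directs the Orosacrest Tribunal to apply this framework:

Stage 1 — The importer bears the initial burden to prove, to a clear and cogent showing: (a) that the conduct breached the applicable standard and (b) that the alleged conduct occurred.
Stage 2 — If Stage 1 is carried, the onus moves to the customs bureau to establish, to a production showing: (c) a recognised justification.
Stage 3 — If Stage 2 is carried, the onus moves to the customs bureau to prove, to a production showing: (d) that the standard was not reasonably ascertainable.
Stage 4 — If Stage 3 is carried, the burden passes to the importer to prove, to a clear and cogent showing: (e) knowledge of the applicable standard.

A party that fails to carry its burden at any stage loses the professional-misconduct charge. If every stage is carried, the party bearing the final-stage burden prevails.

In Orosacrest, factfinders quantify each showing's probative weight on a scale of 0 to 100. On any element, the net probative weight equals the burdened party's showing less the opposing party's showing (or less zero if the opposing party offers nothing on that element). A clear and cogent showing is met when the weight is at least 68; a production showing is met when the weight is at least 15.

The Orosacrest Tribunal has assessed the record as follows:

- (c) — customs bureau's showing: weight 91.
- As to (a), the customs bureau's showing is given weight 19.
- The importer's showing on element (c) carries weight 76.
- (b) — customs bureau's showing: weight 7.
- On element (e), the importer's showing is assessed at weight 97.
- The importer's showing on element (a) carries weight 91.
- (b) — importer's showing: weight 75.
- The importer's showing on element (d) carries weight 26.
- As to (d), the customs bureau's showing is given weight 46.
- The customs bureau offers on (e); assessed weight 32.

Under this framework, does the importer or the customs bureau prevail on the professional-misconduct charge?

Stage 1 — burden on importer; standard: a clear and cogent showing (weight is at least 68).
    (a): 91 − 19 = 72 ≥ 68 [met]
    (b): 75 − 7 = 68 ≥ 68 [met]
  The importer carries Stage 1; the customs bureau now bears the burden.
Stage 2 — burden on customs bureau; standard: a production showing (weight is at least 15).
    (c): 91 − 76 = 15 ≥ 15 [met]
  All elements met. The customs bureau retains the burden for Stage 3.
Stage 3 — burden on customs bureau; standard: a production showing (weight is at least 15).
    (d): 46 − 26 = 20 ≥ 15 [met]
  All elements met. The burden passes to the importer.
Stage 4 — burden on importer; standard: a clear and cogent showing (weight is at least 68).
    (e): 97 − 32 = 65 < 68 [not met]
  The importer does not carry Stage 4.
The analysis ends at Stage 4; the customs bureau prevails.

customs bureau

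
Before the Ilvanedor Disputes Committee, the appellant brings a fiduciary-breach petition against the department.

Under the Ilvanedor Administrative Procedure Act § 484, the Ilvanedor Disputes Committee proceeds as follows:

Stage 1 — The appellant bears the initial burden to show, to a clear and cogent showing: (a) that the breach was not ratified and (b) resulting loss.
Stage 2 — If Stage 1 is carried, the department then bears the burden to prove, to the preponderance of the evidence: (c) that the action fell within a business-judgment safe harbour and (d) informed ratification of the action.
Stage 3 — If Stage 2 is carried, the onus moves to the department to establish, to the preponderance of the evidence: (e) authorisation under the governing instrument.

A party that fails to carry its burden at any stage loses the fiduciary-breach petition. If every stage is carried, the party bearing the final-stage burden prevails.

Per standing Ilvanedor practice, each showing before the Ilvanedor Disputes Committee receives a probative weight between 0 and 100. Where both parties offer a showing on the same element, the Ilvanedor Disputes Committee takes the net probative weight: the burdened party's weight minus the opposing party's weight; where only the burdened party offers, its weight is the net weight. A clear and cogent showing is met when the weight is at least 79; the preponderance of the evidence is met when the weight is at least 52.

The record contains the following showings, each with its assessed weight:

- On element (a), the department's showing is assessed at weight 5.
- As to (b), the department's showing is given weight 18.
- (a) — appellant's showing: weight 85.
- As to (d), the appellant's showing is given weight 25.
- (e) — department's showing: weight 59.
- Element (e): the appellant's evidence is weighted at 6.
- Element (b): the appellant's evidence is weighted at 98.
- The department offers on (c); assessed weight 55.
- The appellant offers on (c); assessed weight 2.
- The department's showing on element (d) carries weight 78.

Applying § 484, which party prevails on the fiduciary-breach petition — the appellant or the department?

At Stage 1 the appellant must meet a clear and cogent showing (weight is at least 79): on (a) the weight is 85 less the opposing 5 gives net 80, which does reach 79, so (a) meets the standard; on (b) the weight is 98 less the opposing 18 gives net 80, which does reach 79, so (b) meets the standard.
  Stage 1 carried; the burden shifts to the department.
At Stage 2 the department must meet the preponderance of the evidence (weight is at least 52): on (c) the weight is 55 less the opposing 2 gives net 53, which does reach 52, so (c) meets the standard; on (d) the weight is 78 less the opposing 25 gives net 53, which does reach 52, so (d) meets the standard.
  Stage 2 carried; the burden remains with the department.
At Stage 3 the department must meet the preponderance of the evidence (weight is at least 52): on (e) the weight is 59 less the opposing 6 gives net 53, which does reach 52, so (e) meets the standard.
  Stage 3 carried; the final stage is satisfied.
All stages carried — the department prevails.

department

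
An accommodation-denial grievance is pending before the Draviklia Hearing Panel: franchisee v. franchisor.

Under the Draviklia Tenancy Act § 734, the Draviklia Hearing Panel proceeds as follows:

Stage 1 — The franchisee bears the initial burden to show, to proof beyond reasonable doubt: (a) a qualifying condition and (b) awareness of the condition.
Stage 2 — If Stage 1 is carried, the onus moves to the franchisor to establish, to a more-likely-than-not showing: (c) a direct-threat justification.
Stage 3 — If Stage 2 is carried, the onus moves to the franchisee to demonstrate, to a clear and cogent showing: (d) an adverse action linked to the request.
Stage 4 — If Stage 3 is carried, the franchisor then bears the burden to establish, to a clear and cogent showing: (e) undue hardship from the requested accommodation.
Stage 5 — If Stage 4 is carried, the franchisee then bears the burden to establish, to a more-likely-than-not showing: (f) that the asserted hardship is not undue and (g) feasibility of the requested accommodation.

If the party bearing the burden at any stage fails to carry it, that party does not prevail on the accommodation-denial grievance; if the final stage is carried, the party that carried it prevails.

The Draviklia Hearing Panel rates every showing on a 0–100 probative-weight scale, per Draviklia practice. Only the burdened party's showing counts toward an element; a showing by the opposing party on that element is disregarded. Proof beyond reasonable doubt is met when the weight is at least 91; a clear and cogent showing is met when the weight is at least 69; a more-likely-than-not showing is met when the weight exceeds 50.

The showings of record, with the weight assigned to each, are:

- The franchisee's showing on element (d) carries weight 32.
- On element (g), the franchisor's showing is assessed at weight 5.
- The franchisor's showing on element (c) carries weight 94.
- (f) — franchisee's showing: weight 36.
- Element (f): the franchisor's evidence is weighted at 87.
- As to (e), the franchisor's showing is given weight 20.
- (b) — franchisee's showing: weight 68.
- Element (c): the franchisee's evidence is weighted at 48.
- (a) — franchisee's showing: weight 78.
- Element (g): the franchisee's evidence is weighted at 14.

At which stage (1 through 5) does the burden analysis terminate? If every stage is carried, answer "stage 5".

stage 1

Stage 1 — burden on franchisee; standard: proof beyond reasonable doubt (weight is at least 91).
    (a): 78 < 91 [not met]
    (b): 68 < 91 [not met]
  Not every element is met, so the franchisee fails to carry Stage 1.
So the franchisor prevails.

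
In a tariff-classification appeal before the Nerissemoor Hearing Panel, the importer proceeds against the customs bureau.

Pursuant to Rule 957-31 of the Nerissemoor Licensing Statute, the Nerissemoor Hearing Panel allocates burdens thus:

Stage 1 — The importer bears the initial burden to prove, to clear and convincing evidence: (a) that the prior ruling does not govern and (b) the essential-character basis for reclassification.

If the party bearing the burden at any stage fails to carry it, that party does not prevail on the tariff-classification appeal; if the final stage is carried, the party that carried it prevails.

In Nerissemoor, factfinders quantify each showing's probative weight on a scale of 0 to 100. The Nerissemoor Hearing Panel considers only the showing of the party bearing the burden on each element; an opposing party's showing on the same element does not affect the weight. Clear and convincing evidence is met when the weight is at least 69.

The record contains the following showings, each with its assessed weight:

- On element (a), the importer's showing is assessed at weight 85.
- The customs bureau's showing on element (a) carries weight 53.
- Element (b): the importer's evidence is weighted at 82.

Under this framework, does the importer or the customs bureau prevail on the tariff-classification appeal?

Stage 1 — burden on importer; standard: clear and convincing evidence (weight is at least 69).
    (a): 85 (customs bureau's 53 disregarded) ≥ 69 [met]
    (b): 82 ≥ 69 [met]
  The importer carries the last stage.
All stages carried — the importer prevails.

importer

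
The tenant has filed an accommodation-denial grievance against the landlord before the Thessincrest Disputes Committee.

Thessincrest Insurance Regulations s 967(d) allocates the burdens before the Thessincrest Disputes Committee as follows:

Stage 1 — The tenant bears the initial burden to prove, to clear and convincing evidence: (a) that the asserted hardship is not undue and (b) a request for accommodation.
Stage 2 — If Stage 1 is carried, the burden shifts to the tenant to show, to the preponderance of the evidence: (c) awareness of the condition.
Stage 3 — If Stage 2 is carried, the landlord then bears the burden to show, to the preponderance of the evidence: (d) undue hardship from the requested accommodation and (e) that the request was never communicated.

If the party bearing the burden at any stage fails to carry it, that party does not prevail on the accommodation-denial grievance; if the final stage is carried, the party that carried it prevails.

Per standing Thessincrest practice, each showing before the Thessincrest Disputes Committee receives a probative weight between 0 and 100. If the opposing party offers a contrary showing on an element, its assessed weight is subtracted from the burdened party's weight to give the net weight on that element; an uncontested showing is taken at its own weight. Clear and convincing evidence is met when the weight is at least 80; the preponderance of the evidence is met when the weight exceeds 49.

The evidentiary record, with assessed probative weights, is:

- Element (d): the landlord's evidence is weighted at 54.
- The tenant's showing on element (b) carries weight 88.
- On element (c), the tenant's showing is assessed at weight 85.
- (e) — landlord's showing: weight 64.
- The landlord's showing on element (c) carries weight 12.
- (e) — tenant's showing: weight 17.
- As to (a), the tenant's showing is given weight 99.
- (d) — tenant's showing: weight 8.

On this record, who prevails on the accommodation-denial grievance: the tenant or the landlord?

tenant

Stage 1 (tenant, clear and convincing evidence, weight is at least 80): (a) 99 ≥ 80 — meets; (b) 88 ≥ 80 — meets.
  Stage 1 is satisfied; the tenant continues to bear the burden.
Stage 2 (tenant, the preponderance of the evidence, weight exceeds 49): (c) net 85−12=73 > 49 — meets.
  All elements met. The burden passes to the landlord.
Stage 3 (landlord, the preponderance of the evidence, weight exceeds 49): (d) net 54−8=46 ≤ 49 — fails; (e) net 64−17=47 ≤ 49 — fails.
  The landlord does not carry Stage 3.
The tenant prevails.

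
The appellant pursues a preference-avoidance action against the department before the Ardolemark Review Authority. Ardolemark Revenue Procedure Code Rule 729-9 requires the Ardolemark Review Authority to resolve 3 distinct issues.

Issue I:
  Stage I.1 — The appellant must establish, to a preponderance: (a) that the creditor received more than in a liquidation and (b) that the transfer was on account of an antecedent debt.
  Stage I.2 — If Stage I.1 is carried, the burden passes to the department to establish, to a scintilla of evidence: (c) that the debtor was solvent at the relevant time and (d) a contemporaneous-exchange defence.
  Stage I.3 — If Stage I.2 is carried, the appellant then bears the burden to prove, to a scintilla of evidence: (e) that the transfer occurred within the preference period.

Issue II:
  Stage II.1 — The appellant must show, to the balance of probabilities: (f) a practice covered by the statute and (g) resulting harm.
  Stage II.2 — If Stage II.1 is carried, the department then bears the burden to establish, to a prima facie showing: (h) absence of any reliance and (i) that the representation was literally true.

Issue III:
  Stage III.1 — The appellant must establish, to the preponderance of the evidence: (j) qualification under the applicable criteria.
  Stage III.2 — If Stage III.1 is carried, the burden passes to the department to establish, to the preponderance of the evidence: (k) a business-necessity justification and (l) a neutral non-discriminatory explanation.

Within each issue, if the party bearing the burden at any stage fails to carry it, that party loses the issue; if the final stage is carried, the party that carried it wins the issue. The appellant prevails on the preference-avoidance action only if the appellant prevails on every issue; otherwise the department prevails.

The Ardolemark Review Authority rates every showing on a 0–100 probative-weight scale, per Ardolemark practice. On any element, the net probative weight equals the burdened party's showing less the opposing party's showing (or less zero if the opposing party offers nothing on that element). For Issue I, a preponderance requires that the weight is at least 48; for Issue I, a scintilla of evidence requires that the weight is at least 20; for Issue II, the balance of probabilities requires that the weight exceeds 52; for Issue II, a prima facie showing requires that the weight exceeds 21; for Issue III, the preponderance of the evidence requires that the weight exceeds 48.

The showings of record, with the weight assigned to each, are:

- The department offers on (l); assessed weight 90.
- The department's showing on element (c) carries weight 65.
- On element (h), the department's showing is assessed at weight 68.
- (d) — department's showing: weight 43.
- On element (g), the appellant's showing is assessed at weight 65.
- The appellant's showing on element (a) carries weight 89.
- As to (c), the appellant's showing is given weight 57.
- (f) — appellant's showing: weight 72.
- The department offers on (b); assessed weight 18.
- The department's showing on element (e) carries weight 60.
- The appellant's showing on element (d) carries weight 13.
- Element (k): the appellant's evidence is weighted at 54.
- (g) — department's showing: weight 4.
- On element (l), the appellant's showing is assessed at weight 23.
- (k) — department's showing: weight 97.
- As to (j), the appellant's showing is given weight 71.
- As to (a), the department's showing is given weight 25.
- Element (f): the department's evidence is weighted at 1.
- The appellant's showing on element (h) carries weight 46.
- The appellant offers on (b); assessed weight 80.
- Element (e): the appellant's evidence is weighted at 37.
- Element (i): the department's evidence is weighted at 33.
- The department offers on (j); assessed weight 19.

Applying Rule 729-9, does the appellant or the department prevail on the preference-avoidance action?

— Issue I —
At Stage I.1 the appellant must meet a preponderance (weight is at least 48): on (a) the weight is 89 less the opposing 25 gives net 64, which does reach 48, so (a) meets the standard; on (b) the weight is 80 less the opposing 18 gives net 62, ≥ 48, so (b) meets the standard.
  All elements met. The burden passes to the department.
At Stage I.2 the department must meet a scintilla of evidence (weight is at least 20): on (c) the weight is 65 less the opposing 57 gives net 8, which does not reach 20, so (c) does not meet the standard; on (d) the weight is 43 less the opposing 13 gives net 30, which does reach 20, so (d) meets the standard.
  Stage I.2 not carried; the department fails its burden.
So the appellant prevails on this issue.
— Issue II —
At Stage II.1 the appellant must meet the balance of probabilities (weight exceeds 52): on (f) the weight is 72 less the opposing 1 gives net 71, > 52, so (f) meets the standard; on (g) the weight is 65 less the opposing 4 gives net 61, > 52, so (g) meets the standard.
  All elements met. The burden passes to the department.
At Stage II.2 the department must meet a prima facie showing (weight exceeds 21): on (h) the weight is 68 less the opposing 46 gives net 22, which does exceed 21, so (h) meets the standard; on (i) the weight is 33, > 21, so (i) meets the standard.
  The department carries the last stage.
Every stage carried; the department prevails on this issue.
— Issue III —
At Stage III.1 the appellant must meet the preponderance of the evidence (weight exceeds 48): on (j) the weight is 71 less the opposing 19 gives net 52, which does exceed 48, so (j) meets the standard.
  The appellant carries Stage III.1; the department now bears the burden.
At Stage III.2 the department must meet the preponderance of the evidence (weight exceeds 48): on (k) the weight is 97 less the opposing 54 gives net 43, ≤ 48, so (k) does not meet the standard; on (l) the weight is 90 less the opposing 23 gives net 67, > 48, so (l) meets the standard.
  Not every element is met, so the department fails to carry Stage III.2.
The analysis ends at Stage III.2; the appellant prevails on this issue.
Per-issue: Issue I → appellant; Issue II → department; Issue III → appellant. The appellant must prevail on every issue; overall, the department prevails.

department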